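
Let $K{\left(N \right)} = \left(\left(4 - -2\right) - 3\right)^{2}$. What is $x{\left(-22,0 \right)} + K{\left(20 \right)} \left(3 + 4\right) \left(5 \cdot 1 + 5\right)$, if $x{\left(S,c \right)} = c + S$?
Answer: $608$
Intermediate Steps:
$x{\left(S,c \right)} = S + c$
$K{\left(N \right)} = 9$ ($K{\left(N \right)} = \left(\left(4 + 2\right) - 3\right)^{2} = \left(6 - 3\right)^{2} = 3^{2} = 9$)
$x{\left(-22,0 \right)} + K{\left(20 \right)} \left(3 + 4\right) \left(5 \cdot 1 + 5\right) = \left(-22 + 0\right) + 9 \left(3 + 4\right) \left(5 \cdot 1 + 5\right) = -22 + 9 \cdot 7 \left(5 + 5\right) = -22 + 9 \cdot 7 \cdot 10 = -22 + 9 \cdot 70 = -22 + 630 = 608$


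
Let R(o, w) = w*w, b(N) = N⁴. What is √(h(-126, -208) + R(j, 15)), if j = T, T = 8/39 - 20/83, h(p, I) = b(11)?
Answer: √14866 ≈ 121.93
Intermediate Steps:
h(p, I) = 14641 (h(p, I) = 11⁴ = 14641)
T = -116/3237 (T = 8*(1/39) - 20*1/83 = 8/39 - 20/83 = -116/3237 ≈ -0.035836)
j = -116/3237 ≈ -0.035836
R(o, w) = w²
√(h(-126, -208) + R(j, 15)) = √(14641 + 15²) = √(14641 + 225) = √14866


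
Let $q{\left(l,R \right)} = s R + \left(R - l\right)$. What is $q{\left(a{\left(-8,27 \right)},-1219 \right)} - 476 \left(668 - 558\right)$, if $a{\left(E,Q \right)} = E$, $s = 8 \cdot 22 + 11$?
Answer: $-281524$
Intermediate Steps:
$s = 187$ ($s = 176 + 11 = 187$)
$q{\left(l,R \right)} = - l + 188 R$ ($q{\left(l,R \right)} = 187 R + \left(R - l\right) = - l + 188 R$)
$q{\left(a{\left(-8,27 \right)},-1219 \right)} - 476 \left(668 - 558\right) = \left(\left(-1\right) \left(-8\right) + 188 \left(-1219\right)\right) - 476 \left(668 - 558\right) = \left(8 - 229172\right) - 476 \cdot 110 = -229164 - 52360 = -281524$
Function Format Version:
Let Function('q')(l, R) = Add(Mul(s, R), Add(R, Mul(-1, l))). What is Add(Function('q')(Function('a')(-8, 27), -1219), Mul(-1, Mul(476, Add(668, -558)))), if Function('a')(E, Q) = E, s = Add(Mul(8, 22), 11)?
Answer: -281524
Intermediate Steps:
s = 187 (s = Add(176, 11) = 187)
Function('q')(l, R) = Add(Mul(-1, l), Mul(188, R)) (Function('q')(l, R) = Add(Mul(187, R), Add(R, Mul(-1, l))) = Add(Mul(-1, l), Mul(188, R)))
Add(Function('q')(Function('a')(-8, 27), -1219), Mul(-1, Mul(476, Add(668, -558)))) = Add(Add(Mul(-1, -8), Mul(188, -1219)), Mul(-1, Mul(476, Add(668, -558)))) = Add(Add(8, -229172), Mul(-1, Mul(476, 110))) = Add(-229164, Mul(-1, 52360)) = Add(-229164, -52360) = -281524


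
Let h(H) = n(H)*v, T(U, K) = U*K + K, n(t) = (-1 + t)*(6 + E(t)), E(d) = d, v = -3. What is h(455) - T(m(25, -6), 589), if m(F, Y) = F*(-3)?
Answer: -584296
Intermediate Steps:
m(F, Y) = -3*F
n(t) = (-1 + t)*(6 + t)
T(U, K) = K + K*U (T(U, K) = K*U + K = K + K*U)
h(H) = 18 - 15*H - 3*H² (h(H) = (-6 + H² + 5*H)*(-3) = 18 - 15*H - 3*H²)
h(455) - T(m(25, -6), 589) = (18 - 15*455 - 3*455²) - 589*(1 - 3*25) = (18 - 6825 - 3*207025) - 589*(1 - 75) = (18 - 6825 - 621075) - 589*(-74) = -627882 - 1*(-43586) = -627882 + 43586 = -584296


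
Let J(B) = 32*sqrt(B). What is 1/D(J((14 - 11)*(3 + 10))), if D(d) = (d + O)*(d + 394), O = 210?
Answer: 10223/40009100 - 1208*sqrt(39)/30006825 ≈ 4.1088e-6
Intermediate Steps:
D(d) = (210 + d)*(394 + d) (D(d) = (d + 210)*(d + 394) = (210 + d)*(394 + d))
1/D(J((14 - 11)*(3 + 10))) = 1/(82740 + (32*sqrt((14 - 11)*(3 + 10)))**2 + 604*(32*sqrt((14 - 11)*(3 + 10)))) = 1/(82740 + (32*sqrt(3*13))**2 + 604*(32*sqrt(3*13))) = 1/(82740 + (32*sqrt(39))**2 + 604*(32*sqrt(39))) = 1/(82740 + 39936 + 19328*sqrt(39)) = 1/(122676 + 19328*sqrt(39))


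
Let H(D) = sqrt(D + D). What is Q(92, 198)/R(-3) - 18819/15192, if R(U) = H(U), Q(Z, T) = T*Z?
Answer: -2091/1688 - 3036*I*sqrt(6) ≈ -1.2387 - 7436.6*I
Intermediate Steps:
H(D) = sqrt(2)*sqrt(D) (H(D) = sqrt(2*D) = sqrt(2)*sqrt(D))
R(U) = sqrt(2)*sqrt(U)
Q(92, 198)/R(-3) - 18819/15192 = (198*92)/((sqrt(2)*sqrt(-3))) - 18819/15192 = 18216/((sqrt(2)*(I*sqrt(3)))) - 18819*1/15192 = 18216/((I*sqrt(6))) - 2091/1688 = 18216*(-I*sqrt(6)/6) - 2091/1688 = -3036*I*sqrt(6) - 2091/1688 = -2091/1688 - 3036*I*sqrt(6)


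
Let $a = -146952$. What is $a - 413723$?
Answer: $-560675$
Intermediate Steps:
$a - 413723 = -146952 - 413723 = -560675$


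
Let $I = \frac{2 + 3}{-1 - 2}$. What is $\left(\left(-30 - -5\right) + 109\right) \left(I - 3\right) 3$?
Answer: $-1176$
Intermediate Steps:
$I = - \frac{5}{3}$ ($I = \frac{5}{-3} = 5 \left(- \frac{1}{3}\right) = - \frac{5}{3} \approx -1.6667$)
$\left(\left(-30 - -5\right) + 109\right) \left(I - 3\right) 3 = \left(\left(-30 - -5\right) + 109\right) \left(- \frac{5}{3} - 3\right) 3 = \left(\left(-30 + 5\right) + 109\right) \left(\left(- \frac{14}{3}\right) 3\right) = \left(-25 + 109\right) \left(-14\right) = 84 \left(-14\right) = -1176$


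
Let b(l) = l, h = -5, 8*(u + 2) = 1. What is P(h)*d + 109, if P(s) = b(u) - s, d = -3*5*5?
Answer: -1003/8 ≈ -125.38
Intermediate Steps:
u = -15/8 (u = -2 + (1/8)*1 = -2 + 1/8 = -15/8 ≈ -1.8750)
d = -75 (d = -15*5 = -75)
P(s) = -15/8 - s
P(h)*d + 109 = (-15/8 - 1*(-5))*(-75) + 109 = (-15/8 + 5)*(-75) + 109 = (25/8)*(-75) + 109 = -1875/8 + 109 = -1003/8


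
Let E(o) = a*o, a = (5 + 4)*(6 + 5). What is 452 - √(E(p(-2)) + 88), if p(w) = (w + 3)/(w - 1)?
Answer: 452 - √55 ≈ 444.58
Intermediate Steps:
p(w) = (3 + w)/(-1 + w)
a = 99 (a = 9*11 = 99)
E(o) = 99*o
452 - √(E(p(-2)) + 88) = 452 - √(99*((3 - 2)/(-1 - 2)) + 88) = 452 - √(99*(1/(-3)) + 88) = 452 - √(99*(-⅓*1) + 88) = 452 - √(99*(-⅓) + 88) = 452 - √(-33 + 88) = 452 - √55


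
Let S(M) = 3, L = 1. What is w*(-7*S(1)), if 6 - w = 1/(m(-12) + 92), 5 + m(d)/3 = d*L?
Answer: -5145/41 ≈ -125.49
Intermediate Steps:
m(d) = -15 + 3*d (m(d) = -15 + 3*(d*1) = -15 + 3*d)
w = 245/41 (w = 6 - 1/((-15 + 3*(-12)) + 92) = 6 - 1/((-15 - 36) + 92) = 6 - 1/(-51 + 92) = 6 - 1/41 = 245/41 ≈ 5.9756)
w*(-7*S(1)) = 245*(-7*3)/41 = (245/41)*(-21) = -5145/41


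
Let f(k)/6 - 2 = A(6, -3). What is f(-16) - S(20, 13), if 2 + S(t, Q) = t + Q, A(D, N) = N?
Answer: -37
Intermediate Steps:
f(k) = -6 (f(k) = 12 + 6*(-3) = 12 - 18 = -6)
S(t, Q) = -2 + Q + t (S(t, Q) = -2 + (t + Q) = -2 + (Q + t) = -2 + Q + t)
f(-16) - S(20, 13) = -6 - (-2 + 13 + 20) = -6 - 1*31 = -6 - 31 = -37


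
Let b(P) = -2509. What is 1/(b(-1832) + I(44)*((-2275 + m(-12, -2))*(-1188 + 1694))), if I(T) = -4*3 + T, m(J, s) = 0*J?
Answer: -1/36839309 ≈ -2.7145e-8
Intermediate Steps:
m(J, s) = 0
I(T) = -12 + T
1/(b(-1832) + I(44)*((-2275 + m(-12, -2))*(-1188 + 1694))) = 1/(-2509 + (-12 + 44)*((-2275 + 0)*(-1188 + 1694))) = 1/(-2509 + 32*(-2275*506)) = 1/(-2509 + 32*(-1151150)) = 1/(-2509 - 36836800) = 1/(-36839309) = -1/36839309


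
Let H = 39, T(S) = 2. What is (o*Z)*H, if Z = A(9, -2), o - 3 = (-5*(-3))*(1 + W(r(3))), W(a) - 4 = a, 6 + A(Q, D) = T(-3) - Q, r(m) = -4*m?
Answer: 51714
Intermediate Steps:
A(Q, D) = -4 - Q (A(Q, D) = -6 + (2 - Q) = -4 - Q)
W(a) = 4 + a
o = -102 (o = 3 + (-5*(-3))*(1 + (4 - 4*3)) = 3 + 15*(1 + (4 - 12)) = 3 + 15*(1 - 8) = 3 + 15*(-7) = 3 - 105 = -102)
Z = -13 (Z = -4 - 1*9 = -4 - 9 = -13)
(o*Z)*H = -102*(-13)*39 = 1326*39 = 51714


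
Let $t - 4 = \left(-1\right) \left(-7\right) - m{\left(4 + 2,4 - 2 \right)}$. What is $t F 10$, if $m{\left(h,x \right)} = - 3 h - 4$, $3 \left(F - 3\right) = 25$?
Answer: $3740$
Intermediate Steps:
$F = \frac{34}{3}$ ($F = 3 + \frac{1}{3} \cdot 25 = 3 + \frac{25}{3} = \frac{34}{3} \approx 11.333$)
$m{\left(h,x \right)} = -4 - 3 h$
$t = 33$ ($t = 4 - \left(-11 - 3 \left(4 + 2\right)\right) = 4 + \left(7 - \left(-4 - 18\right)\right) = 4 + \left(7 - -22\right) = 4 + \left(7 + 22\right) = 4 + 29 = 33$)
$t F 10 = 33 \cdot \frac{34}{3} \cdot 10 = 374 \cdot 10 = 3740$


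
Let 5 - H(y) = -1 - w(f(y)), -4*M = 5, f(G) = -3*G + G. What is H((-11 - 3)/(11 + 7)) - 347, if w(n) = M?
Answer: -1369/4 ≈ -342.25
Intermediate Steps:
f(G) = -2*G
M = -5/4 (M = -1/4*5 = -5/4 ≈ -1.2500)
w(n) = -5/4
H(y) = 19/4 (H(y) = 5 - (-1 - 1*(-5/4)) = 5 - (-1 + 5/4) = 5 - 1*1/4 = 5 - 1/4 = 19/4)
H((-11 - 3)/(11 + 7)) - 347 = 19/4 - 347 = -1369/4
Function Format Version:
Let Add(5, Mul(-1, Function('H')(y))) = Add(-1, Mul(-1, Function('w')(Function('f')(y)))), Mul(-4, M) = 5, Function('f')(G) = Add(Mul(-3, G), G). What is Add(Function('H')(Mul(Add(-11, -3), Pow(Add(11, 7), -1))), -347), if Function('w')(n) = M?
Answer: Rational(-1369, 4) ≈ -342.25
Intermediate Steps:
Function('f')(G) = Mul(-2, G)
M = Rational(-5, 4) (M = Mul(Rational(-1, 4), 5) = Rational(-5, 4) ≈ -1.2500)
Function('w')(n) = Rational(-5, 4)
Function('H')(y) = Rational(19, 4) (Function('H')(y) = Add(5, Mul(-1, Add(-1, Mul(-1, Rational(-5, 4))))) = Add(5, Mul(-1, Add(-1, Rational(5, 4)))) = Add(5, Mul(-1, Rational(1, 4))) = Add(5, Rational(-1, 4)) = Rational(19, 4))
Add(Function('H')(Mul(Add(-11, -3), Pow(Add(11, 7), -1))), -347) = Add(Rational(19, 4), -347) = Rational(-1369, 4)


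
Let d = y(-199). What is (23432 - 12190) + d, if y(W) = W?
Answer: 11043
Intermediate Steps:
d = -199
(23432 - 12190) + d = (23432 - 12190) - 199 = 11242 - 199 = 11043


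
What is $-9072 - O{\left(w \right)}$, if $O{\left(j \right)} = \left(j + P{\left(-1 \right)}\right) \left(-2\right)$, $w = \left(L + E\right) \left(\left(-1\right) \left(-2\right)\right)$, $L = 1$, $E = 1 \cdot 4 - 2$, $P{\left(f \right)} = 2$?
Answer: $-9056$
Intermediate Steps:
$E = 2$ ($E = 4 - 2 = 2$)
$w = 6$ ($w = \left(1 + 2\right) \left(\left(-1\right) \left(-2\right)\right) = 3 \cdot 2 = 6$)
$O{\left(j \right)} = -4 - 2 j$ ($O{\left(j \right)} = \left(j + 2\right) \left(-2\right) = \left(2 + j\right) \left(-2\right) = -4 - 2 j$)
$-9072 - O{\left(w \right)} = -9072 - \left(-4 - 12\right) = -9072 - -16 = -9072 + 16 = -9056$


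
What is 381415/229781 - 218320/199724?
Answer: 6502985385/11473195111 ≈ 0.56680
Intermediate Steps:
381415/229781 - 218320/199724 = 381415*(1/229781) - 218320*1/199724 = 381415/229781 - 54580/49931 = 6502985385/11473195111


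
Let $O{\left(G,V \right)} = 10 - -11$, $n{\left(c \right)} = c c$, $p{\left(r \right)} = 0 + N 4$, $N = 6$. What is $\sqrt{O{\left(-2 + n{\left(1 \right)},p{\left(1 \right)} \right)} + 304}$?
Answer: $5 \sqrt{13} \approx 18.028$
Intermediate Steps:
$p{\left(r \right)} = 24$ ($p{\left(r \right)} = 0 + 6 \cdot 4 = 0 + 24 = 24$)
$n{\left(c \right)} = c^{2}$
$O{\left(G,V \right)} = 21$ ($O{\left(G,V \right)} = 10 + 11 = 21$)
$\sqrt{O{\left(-2 + n{\left(1 \right)},p{\left(1 \right)} \right)} + 304} = \sqrt{21 + 304} = \sqrt{325} = 5 \sqrt{13}$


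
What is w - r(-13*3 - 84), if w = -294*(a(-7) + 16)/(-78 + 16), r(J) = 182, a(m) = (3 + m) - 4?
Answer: -4466/31 ≈ -144.06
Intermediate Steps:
a(m) = -1 + m
w = 1176/31 (w = -294*((-1 - 7) + 16)/(-78 + 16) = -294*(-8 + 16)/(-62) = -2352*(-1)/62 = -294*(-4/31) = 1176/31 ≈ 37.935)
w - r(-13*3 - 84) = 1176/31 - 1*182 = 1176/31 - 182 = -4466/31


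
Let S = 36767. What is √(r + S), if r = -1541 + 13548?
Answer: √48774 ≈ 220.85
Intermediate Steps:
r = 12007
√(r + S) = √(12007 + 36767) = √48774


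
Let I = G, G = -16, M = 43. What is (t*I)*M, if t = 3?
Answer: -2064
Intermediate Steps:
I = -16
(t*I)*M = (3*(-16))*43 = -48*43 = -2064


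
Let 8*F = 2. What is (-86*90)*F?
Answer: -1935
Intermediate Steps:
F = ¼ (F = (⅛)*2 = ¼ ≈ 0.25000)
(-86*90)*F = -86*90*(¼) = -7740*¼ = -1935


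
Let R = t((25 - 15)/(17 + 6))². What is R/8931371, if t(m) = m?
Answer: 100/4724695259 ≈ 2.1165e-8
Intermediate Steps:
R = 100/529 (R = ((25 - 15)/(17 + 6))² = (10/23)² = 100/529 ≈ 0.18904)
R/8931371 = (100/529)/8931371 = (100/529)*(1/8931371) = 100/4724695259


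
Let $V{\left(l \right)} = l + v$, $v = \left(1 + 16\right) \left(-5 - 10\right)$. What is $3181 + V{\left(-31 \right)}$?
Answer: $2895$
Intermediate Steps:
$v = -255$ ($v = 17 \left(-15\right) = -255$)
$V{\left(l \right)} = -255 + l$ ($V{\left(l \right)} = l - 255 = -255 + l$)
$3181 + V{\left(-31 \right)} = 3181 - 286 = 2895$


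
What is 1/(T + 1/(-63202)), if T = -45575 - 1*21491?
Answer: -63202/4238705333 ≈ -1.4911e-5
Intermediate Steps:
T = -67066 (T = -45575 - 21491 = -67066)
1/(T + 1/(-63202)) = 1/(-67066 + 1/(-63202)) = 1/(-67066 - 1/63202) = 1/(-4238705333/63202) = -63202/4238705333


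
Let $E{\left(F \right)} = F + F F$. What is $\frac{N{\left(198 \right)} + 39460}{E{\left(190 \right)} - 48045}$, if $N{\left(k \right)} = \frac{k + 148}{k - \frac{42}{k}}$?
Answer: $- \frac{257566838}{76724885} \approx -3.357$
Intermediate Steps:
$E{\left(F \right)} = F + F^{2}$
$N{\left(k \right)} = \frac{148 + k}{k - \frac{42}{k}}$
$\frac{N{\left(198 \right)} + 39460}{E{\left(190 \right)} - 48045} = \frac{\frac{198 \left(148 + 198\right)}{-42 + 198^{2}} + 39460}{190 \left(1 + 190\right) - 48045} = \frac{198 \frac{1}{-42 + 39204} \cdot 346 + 39460}{190 \cdot 191 - 48045} = \frac{198 \cdot \frac{1}{39162} \cdot 346 + 39460}{36290 - 48045} = \frac{198 \cdot \frac{1}{39162} \cdot 346 + 39460}{-11755} = \left(\frac{11418}{6527} + 39460\right) \left(- \frac{1}{11755}\right) = \frac{257566838}{6527} \left(- \frac{1}{11755}\right) = - \frac{257566838}{76724885}$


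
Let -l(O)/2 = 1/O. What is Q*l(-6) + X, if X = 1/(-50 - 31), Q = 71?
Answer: 1916/81 ≈ 23.654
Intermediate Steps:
X = -1/81 (X = 1/(-81) = -1/81 ≈ -0.012346)
l(O) = -2/O
Q*l(-6) + X = 71*(-2/(-6)) - 1/81 = 71*(-2*(-⅙)) - 1/81 = 71*(⅓) - 1/81 = 71/3 - 1/81 = 1916/81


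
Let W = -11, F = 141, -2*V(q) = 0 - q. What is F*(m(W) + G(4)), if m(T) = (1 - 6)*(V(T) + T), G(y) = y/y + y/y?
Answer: 23829/2 ≈ 11915.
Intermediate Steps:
V(q) = q/2 (V(q) = -(0 - q)/2 = -(-1)*q/2 = q/2)
G(y) = 2 (G(y) = 1 + 1 = 2)
m(T) = -15*T/2 (m(T) = (1 - 6)*(T/2 + T) = -15*T/2)
F*(m(W) + G(4)) = 141*(-15/2*(-11) + 2) = 141*(165/2 + 2) = 141*(169/2) = 23829/2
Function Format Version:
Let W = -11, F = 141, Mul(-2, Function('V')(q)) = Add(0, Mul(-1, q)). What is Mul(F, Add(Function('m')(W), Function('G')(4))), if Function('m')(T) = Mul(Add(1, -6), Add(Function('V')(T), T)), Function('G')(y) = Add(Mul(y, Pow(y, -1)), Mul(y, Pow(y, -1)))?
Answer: Rational(23829, 2) ≈ 11915.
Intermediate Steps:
Function('V')(q) = Mul(Rational(1, 2), q) (Function('V')(q) = Mul(Rational(-1, 2), Add(0, Mul(-1, q))) = Mul(Rational(-1, 2), Mul(-1, q)) = Mul(Rational(1, 2), q))
Function('G')(y) = 2 (Function('G')(y) = Add(1, 1) = 2)
Function('m')(T) = Mul(Rational(-15, 2), T) (Function('m')(T) = Mul(Add(1, -6), Add(Mul(Rational(1, 2), T), T)) = Mul(-5, Mul(Rational(3, 2), T)) = Mul(Rational(-15, 2), T))
Mul(F, Add(Function('m')(W), Function('G')(4))) = Mul(141, Add(Mul(Rational(-15, 2), -11), 2)) = Mul(141, Add(Rational(165, 2), 2)) = Mul(141, Rational(169, 2)) = Rational(23829, 2)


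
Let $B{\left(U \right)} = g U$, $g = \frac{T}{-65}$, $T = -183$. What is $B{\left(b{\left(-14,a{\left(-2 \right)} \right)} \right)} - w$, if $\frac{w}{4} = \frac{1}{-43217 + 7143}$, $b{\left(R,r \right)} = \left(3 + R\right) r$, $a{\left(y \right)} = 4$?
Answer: $- \frac{145233794}{1172405} \approx -123.88$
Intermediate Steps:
$b{\left(R,r \right)} = r \left(3 + R\right)$
$g = \frac{183}{65}$ ($g = - \frac{183}{-65} = \left(-183\right) \left(- \frac{1}{65}\right) = \frac{183}{65} \approx 2.8154$)
$w = - \frac{2}{18037}$ ($w = \frac{4}{-43217 + 7143} = \frac{4}{-36074} = 4 \left(- \frac{1}{36074}\right) = - \frac{2}{18037} \approx -0.00011088$)
$B{\left(U \right)} = \frac{183 U}{65}$
$B{\left(b{\left(-14,a{\left(-2 \right)} \right)} \right)} - w = \frac{183 \cdot 4 \left(3 - 14\right)}{65} - - \frac{2}{18037} = \frac{183 \cdot 4 \left(-11\right)}{65} + \frac{2}{18037} = \frac{183}{65} \left(-44\right) + \frac{2}{18037} = - \frac{8052}{65} + \frac{2}{18037} = - \frac{145233794}{1172405}$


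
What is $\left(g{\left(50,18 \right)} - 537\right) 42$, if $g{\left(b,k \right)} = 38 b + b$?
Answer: $59346$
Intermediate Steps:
$g{\left(b,k \right)} = 39 b$
$\left(g{\left(50,18 \right)} - 537\right) 42 = \left(39 \cdot 50 - 537\right) 42 = \left(1950 - 537\right) 42 = 1413 \cdot 42 = 59346$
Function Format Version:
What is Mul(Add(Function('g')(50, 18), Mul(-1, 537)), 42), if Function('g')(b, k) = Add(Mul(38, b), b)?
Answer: 59346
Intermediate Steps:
Function('g')(b, k) = Mul(39, b)
Mul(Add(Function('g')(50, 18), Mul(-1, 537)), 42) = Mul(Add(Mul(39, 50), Mul(-1, 537)), 42) = Mul(Add(1950, -537), 42) = Mul(1413, 42) = 59346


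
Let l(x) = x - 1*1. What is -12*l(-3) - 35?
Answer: 13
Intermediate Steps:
l(x) = -1 + x (l(x) = x - 1 = -1 + x)
-12*l(-3) - 35 = -12*(-1 - 3) - 35 = -12*(-4) - 35 = 48 - 35 = 13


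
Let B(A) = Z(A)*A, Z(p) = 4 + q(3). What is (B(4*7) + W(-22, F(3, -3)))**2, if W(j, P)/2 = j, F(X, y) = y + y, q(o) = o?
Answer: 23104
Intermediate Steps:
F(X, y) = 2*y
W(j, P) = 2*j
Z(p) = 7 (Z(p) = 4 + 3 = 7)
B(A) = 7*A
(B(4*7) + W(-22, F(3, -3)))**2 = (7*(4*7) + 2*(-22))**2 = (7*28 - 44)**2 = (196 - 44)**2 = 152**2 = 23104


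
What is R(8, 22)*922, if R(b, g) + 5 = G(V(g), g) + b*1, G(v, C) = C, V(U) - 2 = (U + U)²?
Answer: 23050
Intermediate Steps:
V(U) = 2 + 4*U² (V(U) = 2 + (U + U)² = 2 + (2*U)² = 2 + 4*U²)
R(b, g) = -5 + b + g (R(b, g) = -5 + (g + b*1) = -5 + (g + b) = -5 + (b + g) = -5 + b + g)
R(8, 22)*922 = (-5 + 8 + 22)*922 = 25*922 = 23050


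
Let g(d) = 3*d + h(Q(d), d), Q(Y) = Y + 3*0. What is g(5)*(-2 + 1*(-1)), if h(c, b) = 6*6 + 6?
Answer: -171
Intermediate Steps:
Q(Y) = Y (Q(Y) = Y + 0 = Y)
h(c, b) = 42 (h(c, b) = 36 + 6 = 42)
g(d) = 42 + 3*d (g(d) = 3*d + 42 = 42 + 3*d)
g(5)*(-2 + 1*(-1)) = (42 + 3*5)*(-2 + 1*(-1)) = (42 + 15)*(-2 - 1) = 57*(-3) = -171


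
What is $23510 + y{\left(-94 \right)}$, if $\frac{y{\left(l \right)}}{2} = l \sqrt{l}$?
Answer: $23510 - 188 i \sqrt{94} \approx 23510.0 - 1822.7 i$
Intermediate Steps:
$y{\left(l \right)} = 2 l^{\frac{3}{2}}$ ($y{\left(l \right)} = 2 l \sqrt{l} = 2 l^{\frac{3}{2}}$)
$23510 + y{\left(-94 \right)} = 23510 + 2 \left(-94\right)^{\frac{3}{2}} = 23510 + 2 \left(- 94 i \sqrt{94}\right) = 23510 - 188 i \sqrt{94}$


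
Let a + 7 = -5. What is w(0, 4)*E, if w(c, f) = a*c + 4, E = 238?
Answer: 952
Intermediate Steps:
a = -12 (a = -7 - 5 = -12)
w(c, f) = 4 - 12*c (w(c, f) = -12*c + 4 = 4 - 12*c)
w(0, 4)*E = (4 - 12*0)*238 = (4 + 0)*238 = 4*238 = 952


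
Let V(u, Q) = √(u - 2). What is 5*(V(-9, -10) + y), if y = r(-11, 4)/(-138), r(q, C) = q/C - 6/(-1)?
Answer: -65/552 + 5*I*√11 ≈ -0.11775 + 16.583*I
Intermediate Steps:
V(u, Q) = √(-2 + u)
r(q, C) = 6 + q/C (r(q, C) = q/C - 6*(-1) = q/C + 6 = 6 + q/C)
y = -13/552 (y = (6 - 11/4)/(-138) = (6 - 11*¼)*(-1/138) = (6 - 11/4)*(-1/138) = (13/4)*(-1/138) = -13/552 ≈ -0.023551)
5*(V(-9, -10) + y) = 5*(√(-2 - 9) - 13/552) = 5*(√(-11) - 13/552) = 5*(I*√11 - 13/552) = 5*(-13/552 + I*√11) = -65/552 + 5*I*√11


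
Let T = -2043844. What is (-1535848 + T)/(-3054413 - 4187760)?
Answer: 3579692/7242173 ≈ 0.49428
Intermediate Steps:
(-1535848 + T)/(-3054413 - 4187760) = (-1535848 - 2043844)/(-3054413 - 4187760) = -3579692/(-7242173) = -3579692*(-1/7242173) = 3579692/7242173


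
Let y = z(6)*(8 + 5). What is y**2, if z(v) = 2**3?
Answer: 10816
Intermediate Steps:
z(v) = 8
y = 104 (y = 8*(8 + 5) = 8*13 = 104)
y**2 = 104**2 = 10816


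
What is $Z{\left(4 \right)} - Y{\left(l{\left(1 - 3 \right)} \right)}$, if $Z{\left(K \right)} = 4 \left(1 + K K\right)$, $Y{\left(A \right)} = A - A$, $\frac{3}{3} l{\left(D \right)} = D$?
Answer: $68$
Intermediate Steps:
$l{\left(D \right)} = D$
$Y{\left(A \right)} = 0$
$Z{\left(K \right)} = 4 + 4 K^{2}$ ($Z{\left(K \right)} = 4 \left(1 + K^{2}\right) = 4 + 4 K^{2}$)
$Z{\left(4 \right)} - Y{\left(l{\left(1 - 3 \right)} \right)} = \left(4 + 4 \cdot 4^{2}\right) - 0 = \left(4 + 4 \cdot 16\right) + 0 = \left(4 + 64\right) + 0 = 68 + 0 = 68$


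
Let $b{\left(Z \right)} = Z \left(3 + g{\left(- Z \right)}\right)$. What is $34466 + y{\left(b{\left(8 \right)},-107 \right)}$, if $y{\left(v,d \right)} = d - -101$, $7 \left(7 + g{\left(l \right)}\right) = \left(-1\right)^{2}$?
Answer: $34460$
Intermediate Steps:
$g{\left(l \right)} = - \frac{48}{7}$ ($g{\left(l \right)} = -7 + \frac{\left(-1\right)^{2}}{7} = -7 + \frac{1}{7} \cdot 1 = -7 + \frac{1}{7} = - \frac{48}{7}$)
$b{\left(Z \right)} = - \frac{27 Z}{7}$ ($b{\left(Z \right)} = Z \left(3 - \frac{48}{7}\right) = Z \left(- \frac{27}{7}\right) = - \frac{27 Z}{7}$)
$y{\left(v,d \right)} = 101 + d$ ($y{\left(v,d \right)} = d + 101 = 101 + d$)
$34466 + y{\left(b{\left(8 \right)},-107 \right)} = 34466 + \left(101 - 107\right) = 34466 - 6 = 34460$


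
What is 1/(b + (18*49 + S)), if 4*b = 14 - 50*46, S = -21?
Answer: 2/579 ≈ 0.0034542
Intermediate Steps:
b = -1143/2 (b = (14 - 50*46)/4 = (14 - 2300)/4 = (¼)*(-2286) = -1143/2 ≈ -571.50)
1/(b + (18*49 + S)) = 1/(-1143/2 + (18*49 - 21)) = 1/(-1143/2 + (882 - 21)) = 1/(-1143/2 + 861) = 1/(579/2) = 2/579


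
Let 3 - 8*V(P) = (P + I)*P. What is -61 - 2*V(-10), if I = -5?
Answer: -97/4 ≈ -24.250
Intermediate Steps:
V(P) = 3/8 - P*(-5 + P)/8 (V(P) = 3/8 - (P - 5)*P/8 = 3/8 - (-5 + P)*P/8 = 3/8 - P*(-5 + P)/8)
-61 - 2*V(-10) = -61 - 2*(3/8 - ⅛*(-10)² + (5/8)*(-10)) = -61 - 2*(3/8 - ⅛*100 - 25/4) = -61 - 2*(3/8 - 25/2 - 25/4) = -61 - 2*(-147/8) = -61 + 147/4 = -97/4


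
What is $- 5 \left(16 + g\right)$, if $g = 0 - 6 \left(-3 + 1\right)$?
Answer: $-140$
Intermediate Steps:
$g = 12$ ($g = 0 - 6 \left(-2\right) = 0 - -12 = 0 + 12 = 12$)
$- 5 \left(16 + g\right) = - 5 \left(16 + 12\right) = \left(-5\right) 28 = -140$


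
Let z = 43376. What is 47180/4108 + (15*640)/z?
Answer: 32592445/2784197 ≈ 11.706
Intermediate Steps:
47180/4108 + (15*640)/z = 47180/4108 + (15*640)/43376 = 47180*(1/4108) + 9600*(1/43376) = 11795/1027 + 600/2711 = 32592445/2784197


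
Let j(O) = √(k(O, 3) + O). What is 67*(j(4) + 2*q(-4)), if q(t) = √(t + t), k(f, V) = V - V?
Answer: 134 + 268*I*√2 ≈ 134.0 + 379.01*I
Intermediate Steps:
k(f, V) = 0
q(t) = √2*√t (q(t) = √(2*t) = √2*√t)
j(O) = √O (j(O) = √(0 + O) = √O)
67*(j(4) + 2*q(-4)) = 67*(√4 + 2*(√2*√(-4))) = 67*(2 + 2*(√2*(2*I))) = 67*(2 + 2*(2*I*√2)) = 67*(2 + 4*I*√2) = 134 + 268*I*√2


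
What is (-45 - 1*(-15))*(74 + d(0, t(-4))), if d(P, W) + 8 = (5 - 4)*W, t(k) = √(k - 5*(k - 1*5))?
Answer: -1980 - 30*√41 ≈ -2172.1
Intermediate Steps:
t(k) = √(25 - 4*k) (t(k) = √(k - 5*(k - 5)) = √(k - 5*(-5 + k)) = √(k + (25 - 5*k)) = √(25 - 4*k))
d(P, W) = -8 + W (d(P, W) = -8 + (5 - 4)*W = -8 + 1*W = -8 + W)
(-45 - 1*(-15))*(74 + d(0, t(-4))) = (-45 - 1*(-15))*(74 + (-8 + √(25 - 4*(-4)))) = (-45 + 15)*(74 + (-8 + √(25 + 16))) = -30*(74 + (-8 + √41)) = -30*(66 + √41) = -1980 - 30*√41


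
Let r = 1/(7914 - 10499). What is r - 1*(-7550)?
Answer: 19516749/2585 ≈ 7550.0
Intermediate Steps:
r = -1/2585 (r = 1/(-2585) = -1/2585 ≈ -0.00038685)
r - 1*(-7550) = -1/2585 - 1*(-7550) = -1/2585 + 7550 = 19516749/2585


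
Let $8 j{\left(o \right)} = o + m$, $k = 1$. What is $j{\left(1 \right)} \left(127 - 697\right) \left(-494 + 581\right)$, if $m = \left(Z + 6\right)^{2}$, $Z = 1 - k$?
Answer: $- \frac{917415}{4} \approx -2.2935 \cdot 10^{5}$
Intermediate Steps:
$Z = 0$ ($Z = 1 - 1 = 0$)
$m = 36$ ($m = \left(0 + 6\right)^{2} = 6^{2} = 36$)
$j{\left(o \right)} = \frac{9}{2} + \frac{o}{8}$ ($j{\left(o \right)} = \frac{o + 36}{8} = \frac{36 + o}{8} = \frac{9}{2} + \frac{o}{8}$)
$j{\left(1 \right)} \left(127 - 697\right) \left(-494 + 581\right) = \left(\frac{9}{2} + \frac{1}{8} \cdot 1\right) \left(127 - 697\right) \left(-494 + 581\right) = \left(\frac{9}{2} + \frac{1}{8}\right) \left(\left(-570\right) 87\right) = \frac{37}{8} \left(-49590\right) = - \frac{917415}{4}$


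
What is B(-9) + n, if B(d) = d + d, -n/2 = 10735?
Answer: -21488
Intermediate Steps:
n = -21470 (n = -2*10735 = -21470)
B(d) = 2*d
B(-9) + n = 2*(-9) - 21470 = -18 - 21470 = -21488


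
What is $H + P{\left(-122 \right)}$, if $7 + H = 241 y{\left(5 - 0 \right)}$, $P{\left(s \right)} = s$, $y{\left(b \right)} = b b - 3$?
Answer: $5173$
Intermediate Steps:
$y{\left(b \right)} = -3 + b^{2}$ ($y{\left(b \right)} = b^{2} - 3 = -3 + b^{2}$)
$H = 5295$ ($H = -7 + 241 \left(-3 + \left(5 - 0\right)^{2}\right) = -7 + 241 \left(-3 + \left(5 + \left(-5 + 5\right)\right)^{2}\right) = -7 + 241 \left(-3 + \left(5 + 0\right)^{2}\right) = -7 + 241 \left(-3 + 5^{2}\right) = -7 + 241 \left(-3 + 25\right) = -7 + 241 \cdot 22 = -7 + 5302 = 5295$)
$H + P{\left(-122 \right)} = 5295 - 122 = 5173$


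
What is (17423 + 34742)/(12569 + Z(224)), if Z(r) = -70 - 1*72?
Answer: 52165/12427 ≈ 4.1977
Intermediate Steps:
Z(r) = -142 (Z(r) = -70 - 72 = -142)
(17423 + 34742)/(12569 + Z(224)) = (17423 + 34742)/(12569 - 142) = 52165/12427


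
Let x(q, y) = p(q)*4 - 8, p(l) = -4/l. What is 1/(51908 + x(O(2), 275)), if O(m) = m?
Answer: 1/51892 ≈ 1.9271e-5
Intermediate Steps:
x(q, y) = -8 - 16/q (x(q, y) = -4/q*4 - 8 = -16/q - 8 = -8 - 16/q)
1/(51908 + x(O(2), 275)) = 1/(51908 + (-8 - 16/2)) = 1/(51908 + (-8 - 16*1/2)) = 1/(51908 + (-8 - 8)) = 1/(51908 - 16) = 1/51892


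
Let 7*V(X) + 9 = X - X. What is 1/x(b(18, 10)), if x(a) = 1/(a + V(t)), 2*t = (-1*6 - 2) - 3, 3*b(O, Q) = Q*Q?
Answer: 673/21 ≈ 32.048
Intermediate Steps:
b(O, Q) = Q²/3 (b(O, Q) = (Q*Q)/3 = Q²/3)
t = -11/2 (t = ((-1*6 - 2) - 3)/2 = ((-6 - 2) - 3)/2 = (-8 - 3)/2 = (½)*(-11) = -11/2 ≈ -5.5000)
V(X) = -9/7 (V(X) = -9/7 + (X - X)/7 = -9/7 + (⅐)*0 = -9/7 + 0 = -9/7)
x(a) = 1/(-9/7 + a) (x(a) = 1/(a - 9/7) = 1/(-9/7 + a))
1/x(b(18, 10)) = 1/(7/(-9 + 7*((⅓)*10²))) = 1/(7/(-9 + 7*((⅓)*100))) = 1/(7/(-9 + 7*(100/3))) = 1/(7/(-9 + 700/3)) = 1/(7/(673/3)) = 1/(7*(3/673)) = 1/(21/673) = 673/21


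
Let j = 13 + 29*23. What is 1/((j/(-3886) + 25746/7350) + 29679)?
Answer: 340025/10092733534 ≈ 3.3690e-5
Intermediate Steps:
j = 680 (j = 13 + 667 = 680)
1/((j/(-3886) + 25746/7350) + 29679) = 1/((680/(-3886) + 25746/7350) + 29679) = 1/((680*(-1/3886) + 25746*(1/7350)) + 29679) = 1/((-340/1943 + 613/175) + 29679) = 1/(1131559/340025 + 29679) = 1/(10092733534/340025) = 340025/10092733534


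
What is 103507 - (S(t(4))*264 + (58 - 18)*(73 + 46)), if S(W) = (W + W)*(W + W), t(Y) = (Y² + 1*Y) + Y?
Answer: -509509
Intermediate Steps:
t(Y) = Y² + 2*Y (t(Y) = (Y² + Y) + Y = (Y + Y²) + Y = Y² + 2*Y)
S(W) = 4*W² (S(W) = (2*W)*(2*W) = 4*W²)
103507 - (S(t(4))*264 + (58 - 18)*(73 + 46)) = 103507 - ((4*(4*(2 + 4))²)*264 + (58 - 18)*(73 + 46)) = 103507 - ((4*(4*6)²)*264 + 40*119) = 103507 - ((4*24²)*264 + 4760) = 103507 - ((4*576)*264 + 4760) = 103507 - (2304*264 + 4760) = 103507 - (608256 + 4760) = 103507 - 1*613016 = 103507 - 613016 = -509509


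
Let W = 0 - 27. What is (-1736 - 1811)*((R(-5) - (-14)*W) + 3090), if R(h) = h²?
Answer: -9708139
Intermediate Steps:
W = -27
(-1736 - 1811)*((R(-5) - (-14)*W) + 3090) = (-1736 - 1811)*(((-5)² - (-14)*(-27)) + 3090) = -3547*((25 - 1*378) + 3090) = -3547*((25 - 378) + 3090) = -3547*(-353 + 3090) = -3547*2737 = -9708139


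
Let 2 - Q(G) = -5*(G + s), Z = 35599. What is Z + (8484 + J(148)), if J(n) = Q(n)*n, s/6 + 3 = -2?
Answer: 131699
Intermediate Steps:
s = -30 (s = -18 + 6*(-2) = -18 - 12 = -30)
Q(G) = -148 + 5*G (Q(G) = 2 - (-5)*(G - 30) = 2 - (-5)*(-30 + G) = 2 - (150 - 5*G) = 2 + (-150 + 5*G) = -148 + 5*G)
J(n) = n*(-148 + 5*n) (J(n) = (-148 + 5*n)*n = n*(-148 + 5*n))
Z + (8484 + J(148)) = 35599 + (8484 + 148*(-148 + 5*148)) = 35599 + (8484 + 148*(-148 + 740)) = 35599 + (8484 + 148*592) = 35599 + (8484 + 87616) = 35599 + 96100 = 131699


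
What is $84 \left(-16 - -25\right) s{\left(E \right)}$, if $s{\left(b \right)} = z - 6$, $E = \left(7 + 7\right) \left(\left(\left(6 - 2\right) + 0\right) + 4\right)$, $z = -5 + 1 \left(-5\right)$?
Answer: $-12096$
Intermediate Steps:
$z = -10$ ($z = -5 - 5 = -10$)
$E = 112$ ($E = 14 \left(\left(4 + 0\right) + 4\right) = 14 \left(4 + 4\right) = 14 \cdot 8 = 112$)
$s{\left(b \right)} = -16$ ($s{\left(b \right)} = -10 - 6 = -16$)
$84 \left(-16 - -25\right) s{\left(E \right)} = 84 \left(-16 - -25\right) \left(-16\right) = 84 \left(-16 + 25\right) \left(-16\right) = 84 \cdot 9 \left(-16\right) = 756 \left(-16\right) = -12096$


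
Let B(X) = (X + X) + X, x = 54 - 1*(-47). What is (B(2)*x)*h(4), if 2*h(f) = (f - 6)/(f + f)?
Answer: -303/4 ≈ -75.750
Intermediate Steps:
h(f) = (-6 + f)/(4*f) (h(f) = ((f - 6)/(f + f))/2 = ((-6 + f)/((2*f)))/2 = ((-6 + f)*(1/(2*f)))/2 = ((-6 + f)/(2*f))/2 = (-6 + f)/(4*f))
x = 101 (x = 54 + 47 = 101)
B(X) = 3*X (B(X) = 2*X + X = 3*X)
(B(2)*x)*h(4) = ((3*2)*101)*((1/4)*(-6 + 4)/4) = (6*101)*((1/4)*(1/4)*(-2)) = 606*(-1/8) = -303/4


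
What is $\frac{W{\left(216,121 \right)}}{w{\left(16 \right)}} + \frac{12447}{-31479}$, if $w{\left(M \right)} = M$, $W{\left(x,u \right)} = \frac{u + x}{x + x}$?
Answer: $- \frac{25141747}{72527616} \approx -0.34665$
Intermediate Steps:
$W{\left(x,u \right)} = \frac{u + x}{2 x}$
$\frac{W{\left(216,121 \right)}}{w{\left(16 \right)}} + \frac{12447}{-31479} = \frac{\frac{1}{2} \cdot \frac{1}{216} \left(121 + 216\right)}{16} + \frac{12447}{-31479} = \frac{1}{2} \cdot \frac{1}{216} \cdot 337 \cdot \frac{1}{16} + 12447 \left(- \frac{1}{31479}\right) = \frac{337}{432} \cdot \frac{1}{16} - \frac{4149}{10493} = \frac{337}{6912} - \frac{4149}{10493} = - \frac{25141747}{72527616}$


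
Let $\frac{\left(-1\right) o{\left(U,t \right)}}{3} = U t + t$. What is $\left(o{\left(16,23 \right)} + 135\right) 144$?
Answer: $-149472$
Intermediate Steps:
$o{\left(U,t \right)} = - 3 t - 3 U t$ ($o{\left(U,t \right)} = - 3 \left(U t + t\right) = - 3 \left(t + U t\right) = - 3 t - 3 U t$)
$\left(o{\left(16,23 \right)} + 135\right) 144 = \left(\left(-3\right) 23 \left(1 + 16\right) + 135\right) 144 = \left(\left(-3\right) 23 \cdot 17 + 135\right) 144 = \left(-1173 + 135\right) 144 = \left(-1038\right) 144 = -149472$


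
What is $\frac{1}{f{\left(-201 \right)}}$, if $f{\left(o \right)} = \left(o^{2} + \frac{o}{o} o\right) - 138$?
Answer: $\frac{1}{40062} \approx 2.4961 \cdot 10^{-5}$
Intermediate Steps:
$f{\left(o \right)} = -138 + o + o^{2}$ ($f{\left(o \right)} = \left(o^{2} + 1 o\right) - 138 = \left(o^{2} + o\right) - 138 = \left(o + o^{2}\right) - 138 = -138 + o + o^{2}$)
$\frac{1}{f{\left(-201 \right)}} = \frac{1}{-138 - 201 + \left(-201\right)^{2}} = \frac{1}{-138 - 201 + 40401} = \frac{1}{40062}$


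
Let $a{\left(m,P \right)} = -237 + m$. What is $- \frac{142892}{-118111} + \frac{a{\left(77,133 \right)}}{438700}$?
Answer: $\frac{3133391132}{2590764785} \approx 1.2094$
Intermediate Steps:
$- \frac{142892}{-118111} + \frac{a{\left(77,133 \right)}}{438700} = - \frac{142892}{-118111} + \frac{-237 + 77}{438700} = \left(-142892\right) \left(- \frac{1}{118111}\right) - \frac{8}{21935} = \frac{142892}{118111} - \frac{8}{21935} = \frac{3133391132}{2590764785}$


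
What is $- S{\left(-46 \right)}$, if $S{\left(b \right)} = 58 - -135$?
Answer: $-193$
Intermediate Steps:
$S{\left(b \right)} = 193$ ($S{\left(b \right)} = 58 + 135 = 193$)
$- S{\left(-46 \right)} = \left(-1\right) 193 = -193$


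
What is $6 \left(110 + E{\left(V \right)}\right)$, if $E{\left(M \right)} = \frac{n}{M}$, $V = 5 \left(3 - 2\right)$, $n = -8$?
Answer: $\frac{3252}{5} \approx 650.4$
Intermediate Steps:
$V = 5$ ($V = 5 \cdot 1 = 5$)
$E{\left(M \right)} = - \frac{8}{M}$
$6 \left(110 + E{\left(V \right)}\right) = 6 \left(110 - \frac{8}{5}\right) = 6 \cdot \frac{542}{5} = \frac{3252}{5}$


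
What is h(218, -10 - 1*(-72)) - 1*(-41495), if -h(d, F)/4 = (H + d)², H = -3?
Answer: -143405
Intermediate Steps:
h(d, F) = -4*(-3 + d)²
h(218, -10 - 1*(-72)) - 1*(-41495) = -4*(-3 + 218)² - 1*(-41495) = -4*215² + 41495 = -4*46225 + 41495 = -184900 + 41495 = -143405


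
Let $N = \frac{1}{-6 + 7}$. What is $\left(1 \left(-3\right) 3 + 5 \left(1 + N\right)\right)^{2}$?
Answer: $1$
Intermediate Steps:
$N = 1$ ($N = 1^{-1} = 1$)
$\left(1 \left(-3\right) 3 + 5 \left(1 + N\right)\right)^{2} = \left(1 \left(-3\right) 3 + 5 \left(1 + 1\right)\right)^{2} = \left(\left(-3\right) 3 + 5 \cdot 2\right)^{2} = \left(-9 + 10\right)^{2} = 1^{2} = 1$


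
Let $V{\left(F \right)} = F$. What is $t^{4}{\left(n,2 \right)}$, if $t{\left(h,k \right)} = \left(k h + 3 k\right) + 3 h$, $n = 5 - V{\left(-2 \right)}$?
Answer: $2825761$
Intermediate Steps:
$n = 7$ ($n = 5 - -2 = 5 + 2 = 7$)
$t{\left(h,k \right)} = 3 h + 3 k + h k$ ($t{\left(h,k \right)} = \left(h k + 3 k\right) + 3 h = \left(3 k + h k\right) + 3 h = 3 h + 3 k + h k$)
$t^{4}{\left(n,2 \right)} = \left(3 \cdot 7 + 3 \cdot 2 + 7 \cdot 2\right)^{4} = \left(21 + 6 + 14\right)^{4} = 41^{4} = 2825761$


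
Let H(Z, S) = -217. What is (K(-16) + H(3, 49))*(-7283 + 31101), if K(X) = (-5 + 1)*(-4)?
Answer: -4787418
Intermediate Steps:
K(X) = 16 (K(X) = -4*(-4) = 16)
(K(-16) + H(3, 49))*(-7283 + 31101) = (16 - 217)*(-7283 + 31101) = -201*23818 = -4787418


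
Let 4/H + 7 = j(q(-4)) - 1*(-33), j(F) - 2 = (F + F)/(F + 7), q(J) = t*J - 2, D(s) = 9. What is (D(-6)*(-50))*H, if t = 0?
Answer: -1125/17 ≈ -66.177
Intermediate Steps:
q(J) = -2 (q(J) = 0*J - 2 = 0 - 2 = -2)
j(F) = 2 + 2*F/(7 + F) (j(F) = 2 + (F + F)/(F + 7) = 2 + (2*F)/(7 + F) = 2 + 2*F/(7 + F))
H = 5/34 (H = 4/(-7 + (2*(7 + 2*(-2))/(7 - 2) - 1*(-33))) = 4/(-7 + (2*(7 - 4)/5 + 33)) = 4/(-7 + (2*(1/5)*3 + 33)) = 4/(-7 + (6/5 + 33)) = 4/(-7 + 171/5) = 4/(136/5) = 4*(5/136) = 5/34 ≈ 0.14706)
(D(-6)*(-50))*H = (9*(-50))*(5/34) = -450*5/34 = -1125/17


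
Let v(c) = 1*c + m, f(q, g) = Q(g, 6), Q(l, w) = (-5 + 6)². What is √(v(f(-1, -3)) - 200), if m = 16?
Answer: I*√183 ≈ 13.528*I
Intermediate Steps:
Q(l, w) = 1 (Q(l, w) = 1² = 1)
f(q, g) = 1
v(c) = 16 + c (v(c) = 1*c + 16 = c + 16 = 16 + c)
√(v(f(-1, -3)) - 200) = √((16 + 1) - 200) = √(17 - 200) = √(-183) = I*√183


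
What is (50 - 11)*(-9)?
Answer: -351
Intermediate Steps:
(50 - 11)*(-9) = 39*(-9) = -351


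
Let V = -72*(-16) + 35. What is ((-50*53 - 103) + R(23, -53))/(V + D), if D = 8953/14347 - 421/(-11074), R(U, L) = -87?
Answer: -90243089104/37738835279 ≈ -2.3913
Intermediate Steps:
V = 1187 (V = 1152 + 35 = 1187)
D = 105185609/158878678 (D = 8953*(1/14347) - 421*(-1/11074) = 8953/14347 + 421/11074 = 105185609/158878678 ≈ 0.66205)
((-50*53 - 103) + R(23, -53))/(V + D) = ((-50*53 - 103) - 87)/(1187 + 105185609/158878678) = ((-2650 - 103) - 87)/(188694176395/158878678) = (-2753 - 87)*(158878678/188694176395) = -2840*158878678/188694176395 = -90243089104/37738835279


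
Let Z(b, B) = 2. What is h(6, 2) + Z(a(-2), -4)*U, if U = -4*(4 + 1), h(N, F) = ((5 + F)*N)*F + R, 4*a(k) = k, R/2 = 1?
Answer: 46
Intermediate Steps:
R = 2 (R = 2*1 = 2)
a(k) = k/4
h(N, F) = 2 + F*N*(5 + F) (h(N, F) = ((5 + F)*N)*F + 2 = (N*(5 + F))*F + 2 = F*N*(5 + F) + 2 = 2 + F*N*(5 + F))
U = -20 (U = -4*5 = -20)
h(6, 2) + Z(a(-2), -4)*U = (2 + 6*2² + 5*2*6) + 2*(-20) = (2 + 6*4 + 60) - 40 = (2 + 24 + 60) - 40 = 86 - 40 = 46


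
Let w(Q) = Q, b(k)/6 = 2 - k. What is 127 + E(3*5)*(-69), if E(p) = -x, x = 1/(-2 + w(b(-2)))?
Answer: 2863/22 ≈ 130.14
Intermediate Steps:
b(k) = 12 - 6*k (b(k) = 6*(2 - k) = 12 - 6*k)
x = 1/22 (x = 1/(-2 + (12 - 6*(-2))) = 1/(-2 + (12 + 12)) = 1/(-2 + 24) = 1/22 ≈ 0.045455)
E(p) = -1/22 (E(p) = -1*1/22 = -1/22)
127 + E(3*5)*(-69) = 127 - 1/22*(-69) = 127 + 69/22 = 2863/22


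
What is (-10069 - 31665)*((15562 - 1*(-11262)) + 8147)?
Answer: -1459479714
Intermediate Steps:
(-10069 - 31665)*((15562 - 1*(-11262)) + 8147) = -41734*((15562 + 11262) + 8147) = -41734*(26824 + 8147) = -41734*34971 = -1459479714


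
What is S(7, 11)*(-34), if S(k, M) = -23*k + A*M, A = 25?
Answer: -3876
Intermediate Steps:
S(k, M) = -23*k + 25*M
S(7, 11)*(-34) = (-23*7 + 25*11)*(-34) = (-161 + 275)*(-34) = 114*(-34) = -3876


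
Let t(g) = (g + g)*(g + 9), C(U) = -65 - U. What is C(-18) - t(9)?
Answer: -371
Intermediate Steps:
t(g) = 2*g*(9 + g) (t(g) = (2*g)*(9 + g) = 2*g*(9 + g))
C(-18) - t(9) = (-65 - 1*(-18)) - 2*9*(9 + 9) = (-65 + 18) - 2*9*18 = -47 - 1*324 = -47 - 324 = -371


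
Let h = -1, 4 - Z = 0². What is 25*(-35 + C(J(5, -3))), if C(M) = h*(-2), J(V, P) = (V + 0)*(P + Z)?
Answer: -825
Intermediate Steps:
Z = 4 (Z = 4 - 1*0² = 4 - 1*0 = 4 + 0 = 4)
J(V, P) = V*(4 + P) (J(V, P) = (V + 0)*(P + 4) = V*(4 + P))
C(M) = 2 (C(M) = -1*(-2) = 2)
25*(-35 + C(J(5, -3))) = 25*(-35 + 2) = 25*(-33) = -825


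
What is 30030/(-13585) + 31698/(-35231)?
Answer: -2081964/669389 ≈ -3.1102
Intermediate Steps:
30030/(-13585) + 31698/(-35231) = 30030*(-1/13585) + 31698*(-1/35231) = -42/19 - 31698/35231 = -2081964/669389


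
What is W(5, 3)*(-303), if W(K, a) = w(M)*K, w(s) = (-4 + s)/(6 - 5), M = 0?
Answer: 6060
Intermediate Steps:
w(s) = -4 + s (w(s) = (-4 + s)/1 = (-4 + s)*1 = -4 + s)
W(K, a) = -4*K (W(K, a) = (-4 + 0)*K = -4*K)
W(5, 3)*(-303) = -4*5*(-303) = -20*(-303) = 6060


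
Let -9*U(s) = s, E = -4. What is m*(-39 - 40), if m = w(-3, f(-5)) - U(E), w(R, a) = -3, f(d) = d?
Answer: 2449/9 ≈ 272.11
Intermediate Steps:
U(s) = -s/9
m = -31/9 (m = -3 - (-1)*(-4)/9 = -3 - 1*4/9 = -3 - 4/9 = -31/9 ≈ -3.4444)
m*(-39 - 40) = -31*(-39 - 40)/9 = -31/9*(-79) = 2449/9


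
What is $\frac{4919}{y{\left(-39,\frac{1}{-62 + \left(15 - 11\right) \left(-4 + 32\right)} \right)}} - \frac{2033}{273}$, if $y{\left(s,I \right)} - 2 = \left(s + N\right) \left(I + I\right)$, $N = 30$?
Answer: $\frac{33488822}{11193} \approx 2991.9$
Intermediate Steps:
$y{\left(s,I \right)} = 2 + 2 I \left(30 + s\right)$ ($y{\left(s,I \right)} = 2 + \left(s + 30\right) \left(I + I\right) = 2 + \left(30 + s\right) 2 I = 2 + 2 I \left(30 + s\right)$)
$\frac{4919}{y{\left(-39,\frac{1}{-62 + \left(15 - 11\right) \left(-4 + 32\right)} \right)}} - \frac{2033}{273} = \frac{4919}{2 + \frac{60}{-62 + \left(15 - 11\right) \left(-4 + 32\right)} + 2 \frac{1}{-62 + \left(15 - 11\right) \left(-4 + 32\right)} \left(-39\right)} - \frac{2033}{273} = \frac{4919}{2 + \frac{60}{-62 + 4 \cdot 28} + 2 \frac{1}{-62 + 4 \cdot 28} \left(-39\right)} - \frac{2033}{273} = \frac{4919}{2 + \frac{60}{-62 + 112} + 2 \frac{1}{-62 + 112} \left(-39\right)} - \frac{2033}{273} = \frac{4919}{2 + \frac{60}{50} + 2 \cdot \frac{1}{50} \left(-39\right)} - \frac{2033}{273} = \frac{4919}{2 + 60 \cdot \frac{1}{50} + 2 \cdot \frac{1}{50} \left(-39\right)} - \frac{2033}{273} = \frac{4919}{2 + \frac{6}{5} - \frac{39}{25}} - \frac{2033}{273} = \frac{4919}{\frac{41}{25}} - \frac{2033}{273} = 4919 \cdot \frac{25}{41} - \frac{2033}{273} = \frac{122975}{41} - \frac{2033}{273} = \frac{33488822}{11193}$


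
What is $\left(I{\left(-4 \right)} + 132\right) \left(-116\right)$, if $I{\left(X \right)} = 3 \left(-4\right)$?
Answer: $-13920$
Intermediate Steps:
$I{\left(X \right)} = -12$
$\left(I{\left(-4 \right)} + 132\right) \left(-116\right) = \left(-12 + 132\right) \left(-116\right) = 120 \left(-116\right) = -13920$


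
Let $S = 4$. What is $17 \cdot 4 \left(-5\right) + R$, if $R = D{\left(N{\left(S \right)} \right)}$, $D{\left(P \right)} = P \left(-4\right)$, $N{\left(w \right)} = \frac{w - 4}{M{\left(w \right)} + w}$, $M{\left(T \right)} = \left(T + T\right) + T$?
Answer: $-340$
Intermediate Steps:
$M{\left(T \right)} = 3 T$ ($M{\left(T \right)} = 2 T + T = 3 T$)
$N{\left(w \right)} = \frac{-4 + w}{4 w}$ ($N{\left(w \right)} = \frac{w - 4}{3 w + w} = \frac{-4 + w}{4 w}$)
$D{\left(P \right)} = - 4 P$
$R = 0$ ($R = - 4 \frac{-4 + 4}{4 \cdot 4} = - 4 \cdot \frac{1}{4} \cdot \frac{1}{4} \cdot 0 = \left(-4\right) 0 = 0$)
$17 \cdot 4 \left(-5\right) + R = 17 \cdot 4 \left(-5\right) + 0 = 17 \left(-20\right) + 0 = -340 + 0 = -340$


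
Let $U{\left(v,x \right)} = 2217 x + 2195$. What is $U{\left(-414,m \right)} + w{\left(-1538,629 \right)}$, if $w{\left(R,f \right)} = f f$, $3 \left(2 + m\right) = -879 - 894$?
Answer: $-916845$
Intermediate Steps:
$m = -593$ ($m = -2 + \frac{-879 - 894}{3} = -2 + \frac{1}{3} \left(-1773\right) = -2 - 591 = -593$)
$w{\left(R,f \right)} = f^{2}$
$U{\left(v,x \right)} = 2195 + 2217 x$
$U{\left(-414,m \right)} + w{\left(-1538,629 \right)} = \left(2195 + 2217 \left(-593\right)\right) + 629^{2} = \left(2195 - 1314681\right) + 395641 = -1312486 + 395641 = -916845$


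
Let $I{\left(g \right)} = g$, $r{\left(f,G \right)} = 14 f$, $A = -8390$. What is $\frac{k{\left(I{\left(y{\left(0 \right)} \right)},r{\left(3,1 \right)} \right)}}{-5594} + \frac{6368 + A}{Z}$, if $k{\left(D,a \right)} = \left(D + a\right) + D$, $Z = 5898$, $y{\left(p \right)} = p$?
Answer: $- \frac{963232}{2749451} \approx -0.35034$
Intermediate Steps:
$k{\left(D,a \right)} = a + 2 D$
$\frac{k{\left(I{\left(y{\left(0 \right)} \right)},r{\left(3,1 \right)} \right)}}{-5594} + \frac{6368 + A}{Z} = \frac{14 \cdot 3 + 2 \cdot 0}{-5594} + \frac{6368 - 8390}{5898} = \left(42 + 0\right) \left(- \frac{1}{5594}\right) - \frac{337}{983} = 42 \left(- \frac{1}{5594}\right) - \frac{337}{983} = - \frac{21}{2797} - \frac{337}{983} = - \frac{963232}{2749451}$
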